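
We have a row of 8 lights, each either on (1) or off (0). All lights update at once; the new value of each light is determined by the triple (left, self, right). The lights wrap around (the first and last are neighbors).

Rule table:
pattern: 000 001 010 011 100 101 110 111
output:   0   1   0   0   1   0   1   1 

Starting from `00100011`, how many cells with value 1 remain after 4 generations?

11010101
11000000
01100001
00110010
count of 1: 3

3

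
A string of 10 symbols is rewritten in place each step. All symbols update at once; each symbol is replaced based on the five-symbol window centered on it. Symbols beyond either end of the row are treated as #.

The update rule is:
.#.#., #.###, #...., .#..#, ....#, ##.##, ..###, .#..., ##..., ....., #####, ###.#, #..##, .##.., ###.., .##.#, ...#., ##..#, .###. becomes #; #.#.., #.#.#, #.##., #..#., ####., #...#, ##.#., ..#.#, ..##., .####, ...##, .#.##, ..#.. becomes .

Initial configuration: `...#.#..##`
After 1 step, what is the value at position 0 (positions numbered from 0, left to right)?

#

#.#.#.###.
position 0 holds #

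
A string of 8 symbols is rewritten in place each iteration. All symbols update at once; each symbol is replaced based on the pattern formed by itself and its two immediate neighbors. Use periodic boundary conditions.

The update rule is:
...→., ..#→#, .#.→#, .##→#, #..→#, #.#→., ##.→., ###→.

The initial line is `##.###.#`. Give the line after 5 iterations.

.#...#..

...#...#
#.###.##
..#...#.
.###.###
.#...#..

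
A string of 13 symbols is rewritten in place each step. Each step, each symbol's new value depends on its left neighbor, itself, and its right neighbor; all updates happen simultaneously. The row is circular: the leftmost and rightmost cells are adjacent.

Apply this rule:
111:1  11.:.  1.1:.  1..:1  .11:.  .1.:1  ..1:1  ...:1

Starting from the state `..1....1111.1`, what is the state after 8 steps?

1111111.11..1
111111....11.
.1111.1111...
1.11...11.111
....111....11
1111.1.1111..
.11..1..11.11
...11111.....

...11111.....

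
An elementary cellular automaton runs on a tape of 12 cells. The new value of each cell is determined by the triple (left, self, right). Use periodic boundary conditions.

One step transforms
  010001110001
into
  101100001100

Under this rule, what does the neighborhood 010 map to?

0

At position 1 the neighborhood is 010; the next row has 0 there.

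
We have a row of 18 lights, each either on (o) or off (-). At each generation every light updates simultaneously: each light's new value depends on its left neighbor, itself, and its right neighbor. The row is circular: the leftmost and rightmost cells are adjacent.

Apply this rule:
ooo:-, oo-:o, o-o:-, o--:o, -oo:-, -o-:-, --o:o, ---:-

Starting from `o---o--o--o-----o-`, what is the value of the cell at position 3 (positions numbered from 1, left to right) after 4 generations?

o

-o-o-oo-oo-o---o--
o-----o--o--o-o-o-
-o---o-oo-oo------
o-o-o---o--oo-----
position 3 holds o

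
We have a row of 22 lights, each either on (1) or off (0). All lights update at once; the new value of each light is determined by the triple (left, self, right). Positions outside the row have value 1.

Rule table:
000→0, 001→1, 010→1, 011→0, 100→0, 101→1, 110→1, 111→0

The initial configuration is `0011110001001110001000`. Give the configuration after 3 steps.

0101011110011011111111

0100010011010010011001
1100110101110110101010
0101011110011011111111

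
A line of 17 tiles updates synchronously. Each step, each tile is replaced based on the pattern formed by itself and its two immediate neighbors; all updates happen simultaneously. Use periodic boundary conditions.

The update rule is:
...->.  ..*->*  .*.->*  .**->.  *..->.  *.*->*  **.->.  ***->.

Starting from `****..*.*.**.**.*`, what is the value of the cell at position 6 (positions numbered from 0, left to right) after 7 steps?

step 1: .....*****..*..*.
step 2: ....*......**.**.
step 3: ...**.....*..*...
step 4: ..*......**.**...
step 5: .**.....*..*.....
step 6: *......**.**.....
step 7: *.....*..*......*
position 6 holds *

*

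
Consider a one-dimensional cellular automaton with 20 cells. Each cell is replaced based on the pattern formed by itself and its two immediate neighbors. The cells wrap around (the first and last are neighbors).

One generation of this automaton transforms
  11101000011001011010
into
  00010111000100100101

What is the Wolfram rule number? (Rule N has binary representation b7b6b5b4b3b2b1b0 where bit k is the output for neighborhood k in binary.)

position 1: 111 → 0  (bit 7 = 0)
position 2: 110 → 0  (bit 6 = 0)
position 3: 101 → 1  (bit 5 = 1)
position 5: 100 → 1  (bit 4 = 1)
position 0: 011 → 0  (bit 3 = 0)
position 4: 010 → 0  (bit 2 = 0)
position 8: 001 → 0  (bit 1 = 0)
position 6: 000 → 1  (bit 0 = 1)
bits b7..b0 = 00110001 = 49

49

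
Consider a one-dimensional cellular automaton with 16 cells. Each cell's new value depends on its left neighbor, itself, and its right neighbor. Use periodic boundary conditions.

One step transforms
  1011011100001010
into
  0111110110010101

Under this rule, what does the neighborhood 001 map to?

1

At position 11 the neighborhood is 001; the next row has 1 there.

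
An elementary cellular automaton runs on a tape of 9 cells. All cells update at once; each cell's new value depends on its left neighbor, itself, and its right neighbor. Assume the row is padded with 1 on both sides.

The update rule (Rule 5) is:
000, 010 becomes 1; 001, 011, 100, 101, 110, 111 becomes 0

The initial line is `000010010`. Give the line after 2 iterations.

011010010
000010010

000010010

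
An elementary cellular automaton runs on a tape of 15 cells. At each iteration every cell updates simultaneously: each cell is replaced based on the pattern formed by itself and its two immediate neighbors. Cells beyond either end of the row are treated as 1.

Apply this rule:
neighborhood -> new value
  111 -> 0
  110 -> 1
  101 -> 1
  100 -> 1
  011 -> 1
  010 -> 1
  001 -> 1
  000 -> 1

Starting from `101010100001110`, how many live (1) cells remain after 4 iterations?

iteration 1: 111111111111011
iteration 2: 000000000001110
iteration 3: 111111111111011  (repeats iteration 1; period 2)
iteration 4: 000000000001110
count of 1: 3

3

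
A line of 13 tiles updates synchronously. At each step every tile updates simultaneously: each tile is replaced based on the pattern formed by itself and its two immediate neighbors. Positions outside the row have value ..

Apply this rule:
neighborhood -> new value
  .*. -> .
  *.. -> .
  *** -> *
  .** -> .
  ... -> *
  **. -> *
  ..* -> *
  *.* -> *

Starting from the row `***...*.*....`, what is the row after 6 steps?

*.*.*.**.*..*

.**.**.*..***
*.**.**..*.**
.*.**.*.*.*.*
*.*.**.*.*.*.
.*.*.**.*.*..
*.*.*.**.*..*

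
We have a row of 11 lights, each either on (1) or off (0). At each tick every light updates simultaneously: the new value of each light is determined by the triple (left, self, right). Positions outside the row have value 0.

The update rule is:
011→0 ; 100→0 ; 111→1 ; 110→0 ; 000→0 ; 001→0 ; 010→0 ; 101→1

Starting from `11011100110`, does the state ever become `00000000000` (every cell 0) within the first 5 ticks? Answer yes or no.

tick 1: 00101000000
tick 2: 00010000000
tick 3: 00000000000
all cells are 0 at tick 3

yes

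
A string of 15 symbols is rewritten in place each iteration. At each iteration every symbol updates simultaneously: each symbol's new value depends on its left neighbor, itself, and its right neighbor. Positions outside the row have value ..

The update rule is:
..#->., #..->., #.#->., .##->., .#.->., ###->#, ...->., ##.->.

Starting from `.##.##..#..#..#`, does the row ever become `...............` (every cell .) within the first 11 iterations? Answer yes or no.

yes

...............
all cells are . at iteration 1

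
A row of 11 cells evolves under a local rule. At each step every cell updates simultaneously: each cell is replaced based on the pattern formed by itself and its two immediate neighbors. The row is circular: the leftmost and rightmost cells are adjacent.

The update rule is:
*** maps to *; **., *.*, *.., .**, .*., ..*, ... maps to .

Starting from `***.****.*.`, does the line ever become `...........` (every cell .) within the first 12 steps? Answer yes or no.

yes

.*...**....
...........
all cells are . at step 2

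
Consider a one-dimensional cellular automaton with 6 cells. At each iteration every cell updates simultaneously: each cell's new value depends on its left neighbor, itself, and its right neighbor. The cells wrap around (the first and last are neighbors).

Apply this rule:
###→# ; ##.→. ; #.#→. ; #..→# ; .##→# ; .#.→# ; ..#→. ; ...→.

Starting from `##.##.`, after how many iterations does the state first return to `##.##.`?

2

iteration 1: #..#..
iteration 2: ##.##.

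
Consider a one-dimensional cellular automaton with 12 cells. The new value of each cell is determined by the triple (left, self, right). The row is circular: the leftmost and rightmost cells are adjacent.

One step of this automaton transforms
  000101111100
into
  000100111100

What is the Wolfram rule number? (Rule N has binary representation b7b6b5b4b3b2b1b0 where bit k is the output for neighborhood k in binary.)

position 6: 111 → 1  (bit 7 = 1)
position 9: 110 → 1  (bit 6 = 1)
position 4: 101 → 0  (bit 5 = 0)
position 10: 100 → 0  (bit 4 = 0)
position 5: 011 → 0  (bit 3 = 0)
position 3: 010 → 1  (bit 2 = 1)
position 2: 001 → 0  (bit 1 = 0)
position 0: 000 → 0  (bit 0 = 0)
bits b7..b0 = 11000100 = 196

196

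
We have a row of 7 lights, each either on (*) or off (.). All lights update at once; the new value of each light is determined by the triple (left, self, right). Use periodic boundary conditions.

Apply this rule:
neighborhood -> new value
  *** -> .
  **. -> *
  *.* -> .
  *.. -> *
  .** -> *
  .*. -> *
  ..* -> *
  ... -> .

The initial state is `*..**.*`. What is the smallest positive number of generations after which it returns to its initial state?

*****.*
....*.*
*..**.*

3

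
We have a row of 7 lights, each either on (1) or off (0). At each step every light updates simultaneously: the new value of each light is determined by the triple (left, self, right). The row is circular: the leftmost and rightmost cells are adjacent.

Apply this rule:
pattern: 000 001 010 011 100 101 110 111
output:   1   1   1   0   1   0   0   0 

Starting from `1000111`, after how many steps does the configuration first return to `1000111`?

2

step 1: 0111000
step 2: 1000111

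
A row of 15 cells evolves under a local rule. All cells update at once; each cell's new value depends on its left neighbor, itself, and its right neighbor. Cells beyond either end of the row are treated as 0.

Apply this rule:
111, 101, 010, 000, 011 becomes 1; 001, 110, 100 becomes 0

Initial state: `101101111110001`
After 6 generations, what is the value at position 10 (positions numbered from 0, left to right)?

generation 1: 111011111100101
generation 2: 110111111000111
generation 3: 101111110010110
generation 4: 111111100011100
generation 5: 111111001011001
generation 6: 111110001110001
position 10 holds 1

1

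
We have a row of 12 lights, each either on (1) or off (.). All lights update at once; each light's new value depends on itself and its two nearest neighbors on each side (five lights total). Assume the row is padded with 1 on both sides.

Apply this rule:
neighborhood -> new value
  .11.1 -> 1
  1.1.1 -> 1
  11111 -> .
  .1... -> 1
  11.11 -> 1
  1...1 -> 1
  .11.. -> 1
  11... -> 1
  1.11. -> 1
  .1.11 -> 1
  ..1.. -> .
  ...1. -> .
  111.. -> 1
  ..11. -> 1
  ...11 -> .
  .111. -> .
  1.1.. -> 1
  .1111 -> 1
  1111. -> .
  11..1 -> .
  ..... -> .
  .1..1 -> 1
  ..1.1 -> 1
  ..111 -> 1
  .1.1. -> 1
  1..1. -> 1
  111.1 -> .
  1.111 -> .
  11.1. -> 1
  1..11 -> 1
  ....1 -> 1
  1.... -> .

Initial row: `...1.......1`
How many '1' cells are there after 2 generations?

6

generation 1: 11..1....1.1
generation 2: .1.1.1.1.11.
count of 1: 6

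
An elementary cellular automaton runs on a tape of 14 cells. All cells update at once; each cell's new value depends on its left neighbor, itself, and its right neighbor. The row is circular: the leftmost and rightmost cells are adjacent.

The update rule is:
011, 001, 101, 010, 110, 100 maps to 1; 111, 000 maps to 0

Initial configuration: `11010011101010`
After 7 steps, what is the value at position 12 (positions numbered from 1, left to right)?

0

11111110111111
00000011100000
00000110110000
00001111111000
00011000001100
00111100011110
01100110110011
position 12 holds 0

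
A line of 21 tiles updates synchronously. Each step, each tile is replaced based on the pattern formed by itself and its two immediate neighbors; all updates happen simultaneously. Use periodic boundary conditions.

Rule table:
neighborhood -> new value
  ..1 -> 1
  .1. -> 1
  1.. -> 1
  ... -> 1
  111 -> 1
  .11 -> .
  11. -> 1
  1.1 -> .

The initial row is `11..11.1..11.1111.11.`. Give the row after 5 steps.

111111.1..11..11..111

.111.1.111.1..111..1.
1.11.1..11.111.111111
1..1.111.1..11..11111
1111..11.111.111.1111
111111.1..11..11..111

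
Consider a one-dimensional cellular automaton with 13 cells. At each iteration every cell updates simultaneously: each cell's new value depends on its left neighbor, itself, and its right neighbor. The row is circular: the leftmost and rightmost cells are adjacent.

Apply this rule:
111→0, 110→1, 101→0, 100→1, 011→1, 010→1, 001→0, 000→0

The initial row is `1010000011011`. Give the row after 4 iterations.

1010111011010

1011000011010
1011100011010
1010110011010
1010111011010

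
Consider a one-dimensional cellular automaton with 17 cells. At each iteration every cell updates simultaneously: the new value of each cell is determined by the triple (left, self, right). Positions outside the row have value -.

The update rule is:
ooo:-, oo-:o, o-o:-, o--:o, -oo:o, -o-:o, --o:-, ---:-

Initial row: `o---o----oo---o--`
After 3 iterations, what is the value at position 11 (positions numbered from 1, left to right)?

oo--oo---ooo--oo-
ooo-ooo--o-oo-ooo
o-o-o-oo-o-oo-o-o
position 11 holds -

-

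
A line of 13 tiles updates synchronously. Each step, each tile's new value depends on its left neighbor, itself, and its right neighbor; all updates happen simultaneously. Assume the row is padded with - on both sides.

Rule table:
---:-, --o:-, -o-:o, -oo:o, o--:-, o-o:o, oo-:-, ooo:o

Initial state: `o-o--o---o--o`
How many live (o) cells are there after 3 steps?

ooo--o---o--o
oo---o---o--o
o----o---o--o
count of o: 4

4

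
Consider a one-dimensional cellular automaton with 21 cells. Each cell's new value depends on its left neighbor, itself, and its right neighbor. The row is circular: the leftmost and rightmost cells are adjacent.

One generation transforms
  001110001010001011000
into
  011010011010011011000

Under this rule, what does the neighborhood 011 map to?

1

At position 2 the neighborhood is 011; the next row has 1 there.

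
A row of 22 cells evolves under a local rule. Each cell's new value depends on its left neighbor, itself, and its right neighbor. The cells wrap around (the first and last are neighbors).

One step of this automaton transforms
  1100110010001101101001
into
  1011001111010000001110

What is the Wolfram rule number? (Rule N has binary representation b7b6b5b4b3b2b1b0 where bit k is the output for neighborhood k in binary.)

position 0: 111 → 1  (bit 7 = 1)
position 1: 110 → 0  (bit 6 = 0)
position 14: 101 → 0  (bit 5 = 0)
position 2: 100 → 1  (bit 4 = 1)
position 4: 011 → 0  (bit 3 = 0)
position 8: 010 → 1  (bit 2 = 1)
position 3: 001 → 1  (bit 1 = 1)
position 10: 000 → 0  (bit 0 = 0)
bits b7..b0 = 10010110 = 150

150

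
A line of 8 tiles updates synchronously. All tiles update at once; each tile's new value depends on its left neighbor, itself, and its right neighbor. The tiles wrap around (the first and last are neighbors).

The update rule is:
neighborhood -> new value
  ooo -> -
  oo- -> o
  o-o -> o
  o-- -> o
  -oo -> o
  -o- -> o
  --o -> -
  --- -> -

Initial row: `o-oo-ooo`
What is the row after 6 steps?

-o-ooooo

oooooo--
o----oo-
oo---ooo
-oo--o--
-ooo-oo-
-o-ooooo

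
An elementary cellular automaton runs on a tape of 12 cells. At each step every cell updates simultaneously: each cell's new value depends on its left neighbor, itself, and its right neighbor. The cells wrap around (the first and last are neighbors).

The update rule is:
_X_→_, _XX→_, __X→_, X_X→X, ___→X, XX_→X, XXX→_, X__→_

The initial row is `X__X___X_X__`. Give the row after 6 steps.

_____X__X___
XXXX______XX
___X_XXXX___
XX__X___X_XX
_X____X__X__
___XX______X

___XX______X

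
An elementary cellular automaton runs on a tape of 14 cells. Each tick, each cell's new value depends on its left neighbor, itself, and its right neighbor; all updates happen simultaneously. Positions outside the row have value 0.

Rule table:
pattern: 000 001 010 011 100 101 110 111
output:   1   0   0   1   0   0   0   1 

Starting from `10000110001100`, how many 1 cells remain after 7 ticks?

7

00110100101001
10100000000000
00001111111111
11101111111110
11001111111100
10001111111001
00101111110000
count of 1: 7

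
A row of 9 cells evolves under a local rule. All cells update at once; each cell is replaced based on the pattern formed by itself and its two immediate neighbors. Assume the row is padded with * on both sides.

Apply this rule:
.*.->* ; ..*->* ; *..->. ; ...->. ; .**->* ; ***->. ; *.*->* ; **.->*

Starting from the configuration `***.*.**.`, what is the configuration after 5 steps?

..*******
.**......
***.....*
..*....**
.**...**.

.**...**.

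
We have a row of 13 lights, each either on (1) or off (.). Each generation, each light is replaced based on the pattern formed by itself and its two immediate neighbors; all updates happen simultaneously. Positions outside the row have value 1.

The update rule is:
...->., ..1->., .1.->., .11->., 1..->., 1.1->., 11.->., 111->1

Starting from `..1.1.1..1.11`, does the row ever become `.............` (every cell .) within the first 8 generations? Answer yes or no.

yes

............1
.............
all cells are . at generation 2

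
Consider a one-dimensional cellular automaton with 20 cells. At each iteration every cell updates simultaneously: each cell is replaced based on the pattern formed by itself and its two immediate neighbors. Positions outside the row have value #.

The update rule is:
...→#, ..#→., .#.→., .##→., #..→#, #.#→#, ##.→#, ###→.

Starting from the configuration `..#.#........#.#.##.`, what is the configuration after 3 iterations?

#..#.#######..#.#.##
##..#......##..#.#..
.##..#####..##..#.#.

.##..#####..##..#.#.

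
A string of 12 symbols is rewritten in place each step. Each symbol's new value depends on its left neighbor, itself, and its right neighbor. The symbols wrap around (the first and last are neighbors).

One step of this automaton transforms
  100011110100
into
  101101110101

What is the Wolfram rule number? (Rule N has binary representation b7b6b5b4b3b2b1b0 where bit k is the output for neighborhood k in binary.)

position 5: 111 → 1  (bit 7 = 1)
position 7: 110 → 1  (bit 6 = 1)
position 8: 101 → 0  (bit 5 = 0)
position 1: 100 → 0  (bit 4 = 0)
position 4: 011 → 0  (bit 3 = 0)
position 0: 010 → 1  (bit 2 = 1)
position 3: 001 → 1  (bit 1 = 1)
position 2: 000 → 1  (bit 0 = 1)
bits b7..b0 = 11000111 = 199

199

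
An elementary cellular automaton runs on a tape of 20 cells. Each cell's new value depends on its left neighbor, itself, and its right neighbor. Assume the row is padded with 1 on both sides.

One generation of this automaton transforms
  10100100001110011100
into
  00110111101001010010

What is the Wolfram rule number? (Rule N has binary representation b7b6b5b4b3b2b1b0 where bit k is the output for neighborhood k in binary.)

29

position 11: 111 → 0  (bit 7 = 0)
position 0: 110 → 0  (bit 6 = 0)
position 1: 101 → 0  (bit 5 = 0)
position 3: 100 → 1  (bit 4 = 1)
position 10: 011 → 1  (bit 3 = 1)
position 2: 010 → 1  (bit 2 = 1)
position 4: 001 → 0  (bit 1 = 0)
position 7: 000 → 1  (bit 0 = 1)
bits b7..b0 = 00011101 = 29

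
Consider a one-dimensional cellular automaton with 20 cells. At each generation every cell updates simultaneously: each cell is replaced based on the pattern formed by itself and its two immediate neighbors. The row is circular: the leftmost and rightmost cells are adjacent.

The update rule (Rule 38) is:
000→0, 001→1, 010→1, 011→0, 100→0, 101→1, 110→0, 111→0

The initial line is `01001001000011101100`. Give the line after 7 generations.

11011011000100010000
00100100001100110001
01101100010001000011
10010000110011000100
10110001000100001101
01000011001100010010
11000100010000110110

11000100010000110110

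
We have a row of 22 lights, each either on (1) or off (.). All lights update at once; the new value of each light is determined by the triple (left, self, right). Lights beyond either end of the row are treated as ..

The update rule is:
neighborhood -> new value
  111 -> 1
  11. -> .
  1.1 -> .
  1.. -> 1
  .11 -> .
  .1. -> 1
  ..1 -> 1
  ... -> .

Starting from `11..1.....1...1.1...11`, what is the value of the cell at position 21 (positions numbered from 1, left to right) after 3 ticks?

.

..1111...111.11.11.1..
.1.11.1.1.1........11.
11....1.1.11......1..1
position 21 holds .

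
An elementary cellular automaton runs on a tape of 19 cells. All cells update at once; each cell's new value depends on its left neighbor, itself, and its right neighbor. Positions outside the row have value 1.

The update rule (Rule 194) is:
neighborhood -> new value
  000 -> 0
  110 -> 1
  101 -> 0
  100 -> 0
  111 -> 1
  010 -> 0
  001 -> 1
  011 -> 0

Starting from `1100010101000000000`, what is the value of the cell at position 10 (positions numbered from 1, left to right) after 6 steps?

step 1: 1100100000000000001
step 2: 1101000000000000010
step 3: 1100000000000000100
step 4: 1100000000000001001
step 5: 1100000000000010010
step 6: 1100000000000100100
position 10 holds 0

0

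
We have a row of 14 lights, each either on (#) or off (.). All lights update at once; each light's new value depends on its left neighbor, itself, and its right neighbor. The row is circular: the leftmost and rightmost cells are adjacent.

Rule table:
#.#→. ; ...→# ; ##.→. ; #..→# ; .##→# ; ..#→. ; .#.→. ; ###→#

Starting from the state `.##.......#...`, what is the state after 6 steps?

...#.#.#..#...

step 1: .#.######..###
step 2: ...#####.#.##.
step 3: ##.####....#.#
step 4: #..###.###...#
step 5: .#.##..##.##.#
step 6: ...#.#.#..#...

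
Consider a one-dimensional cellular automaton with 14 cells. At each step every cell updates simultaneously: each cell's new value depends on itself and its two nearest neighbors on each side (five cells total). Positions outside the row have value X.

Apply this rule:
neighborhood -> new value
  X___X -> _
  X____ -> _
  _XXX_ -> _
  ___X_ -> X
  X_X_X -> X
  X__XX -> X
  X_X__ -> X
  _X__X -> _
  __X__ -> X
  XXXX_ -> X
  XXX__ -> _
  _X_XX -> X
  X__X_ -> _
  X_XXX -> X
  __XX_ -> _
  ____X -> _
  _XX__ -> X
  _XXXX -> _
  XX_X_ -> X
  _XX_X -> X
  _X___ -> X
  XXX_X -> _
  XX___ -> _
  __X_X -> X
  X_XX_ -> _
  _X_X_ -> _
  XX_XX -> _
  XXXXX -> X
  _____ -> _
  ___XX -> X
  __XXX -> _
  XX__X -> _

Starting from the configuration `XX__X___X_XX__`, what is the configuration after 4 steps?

_X_XXX_X_X_X__

X___XX_XXX_X_X
___X_X_X__XXXX
__XX_X_X_X__XX
_X_XXX_X_X_X__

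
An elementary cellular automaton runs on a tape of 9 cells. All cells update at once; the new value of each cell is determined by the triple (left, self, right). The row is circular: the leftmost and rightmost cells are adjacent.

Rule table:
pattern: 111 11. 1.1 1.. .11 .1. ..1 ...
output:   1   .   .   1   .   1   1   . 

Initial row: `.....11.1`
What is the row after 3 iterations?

iteration 1: 1...1...1
iteration 2: .1.111.1.
iteration 3: 11..1..11

11..1..11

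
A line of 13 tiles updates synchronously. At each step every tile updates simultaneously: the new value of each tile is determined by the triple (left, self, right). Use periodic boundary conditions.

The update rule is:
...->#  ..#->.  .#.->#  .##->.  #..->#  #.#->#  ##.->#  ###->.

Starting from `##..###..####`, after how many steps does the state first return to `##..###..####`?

26

.##...##.....
..###..######
#...##......#
###..######..
..##......##.
#..######..##
##......##...
.######..###.
......##...##
#####..###..#
....##...##..
###..###..###
..##...##....
#..###..#####
##...##......
.###..######.
...##......##
##..######..#
.##......##..
..######..###
#......##...#
######..###..
.....##...##.
####..###..##
...##...##...
##..###..####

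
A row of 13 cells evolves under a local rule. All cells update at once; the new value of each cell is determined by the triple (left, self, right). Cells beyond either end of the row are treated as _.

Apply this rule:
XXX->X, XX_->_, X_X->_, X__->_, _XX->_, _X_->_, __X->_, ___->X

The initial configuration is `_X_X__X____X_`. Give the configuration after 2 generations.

XXXXXXX____XX

________XX___
XXXXXXX____XX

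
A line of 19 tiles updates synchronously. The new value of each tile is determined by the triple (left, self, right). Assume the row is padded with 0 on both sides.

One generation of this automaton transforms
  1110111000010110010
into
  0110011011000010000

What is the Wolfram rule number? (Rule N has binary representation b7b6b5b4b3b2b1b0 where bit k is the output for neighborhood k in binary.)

193

position 1: 111 → 1  (bit 7 = 1)
position 2: 110 → 1  (bit 6 = 1)
position 3: 101 → 0  (bit 5 = 0)
position 7: 100 → 0  (bit 4 = 0)
position 0: 011 → 0  (bit 3 = 0)
position 11: 010 → 0  (bit 2 = 0)
position 10: 001 → 0  (bit 1 = 0)
position 8: 000 → 1  (bit 0 = 1)
bits b7..b0 = 11000001 = 193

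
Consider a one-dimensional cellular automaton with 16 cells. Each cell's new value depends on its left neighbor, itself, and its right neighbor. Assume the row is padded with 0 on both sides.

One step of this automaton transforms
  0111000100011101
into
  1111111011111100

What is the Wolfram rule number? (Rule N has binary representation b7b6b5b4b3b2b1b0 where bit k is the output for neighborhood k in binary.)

219

position 2: 111 → 1  (bit 7 = 1)
position 3: 110 → 1  (bit 6 = 1)
position 14: 101 → 0  (bit 5 = 0)
position 4: 100 → 1  (bit 4 = 1)
position 1: 011 → 1  (bit 3 = 1)
position 7: 010 → 0  (bit 2 = 0)
position 0: 001 → 1  (bit 1 = 1)
position 5: 000 → 1  (bit 0 = 1)
bits b7..b0 = 11011011 = 219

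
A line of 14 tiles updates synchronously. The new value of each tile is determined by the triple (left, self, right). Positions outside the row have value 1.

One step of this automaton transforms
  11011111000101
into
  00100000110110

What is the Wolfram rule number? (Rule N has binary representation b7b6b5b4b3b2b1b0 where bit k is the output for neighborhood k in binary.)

position 0: 111 → 0  (bit 7 = 0)
position 1: 110 → 0  (bit 6 = 0)
position 2: 101 → 1  (bit 5 = 1)
position 8: 100 → 1  (bit 4 = 1)
position 3: 011 → 0  (bit 3 = 0)
position 11: 010 → 1  (bit 2 = 1)
position 10: 001 → 0  (bit 1 = 0)
position 9: 000 → 1  (bit 0 = 1)
bits b7..b0 = 00110101 = 53

53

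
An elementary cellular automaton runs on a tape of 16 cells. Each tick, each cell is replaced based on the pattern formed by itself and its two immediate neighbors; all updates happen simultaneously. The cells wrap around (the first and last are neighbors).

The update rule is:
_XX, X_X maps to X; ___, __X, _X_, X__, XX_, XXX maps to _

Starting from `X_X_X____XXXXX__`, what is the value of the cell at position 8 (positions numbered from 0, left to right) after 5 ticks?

_X_X_____X______
__X_____________
________________
________________  (fixed point — unchanged through tick 5)
position 8 holds _

_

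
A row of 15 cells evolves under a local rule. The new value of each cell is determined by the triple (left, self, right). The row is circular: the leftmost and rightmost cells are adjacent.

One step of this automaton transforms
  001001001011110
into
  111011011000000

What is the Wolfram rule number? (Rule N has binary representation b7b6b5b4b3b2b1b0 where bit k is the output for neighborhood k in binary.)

7

position 11: 111 → 0  (bit 7 = 0)
position 13: 110 → 0  (bit 6 = 0)
position 9: 101 → 0  (bit 5 = 0)
position 3: 100 → 0  (bit 4 = 0)
position 10: 011 → 0  (bit 3 = 0)
position 2: 010 → 1  (bit 2 = 1)
position 1: 001 → 1  (bit 1 = 1)
position 0: 000 → 1  (bit 0 = 1)
bits b7..b0 = 00000111 = 7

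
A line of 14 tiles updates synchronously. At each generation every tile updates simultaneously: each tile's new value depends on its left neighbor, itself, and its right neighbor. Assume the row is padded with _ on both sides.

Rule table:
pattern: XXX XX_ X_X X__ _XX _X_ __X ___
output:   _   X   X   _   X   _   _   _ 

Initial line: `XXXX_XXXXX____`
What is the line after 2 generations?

___X_X________

X__XXX___X____
___X_X________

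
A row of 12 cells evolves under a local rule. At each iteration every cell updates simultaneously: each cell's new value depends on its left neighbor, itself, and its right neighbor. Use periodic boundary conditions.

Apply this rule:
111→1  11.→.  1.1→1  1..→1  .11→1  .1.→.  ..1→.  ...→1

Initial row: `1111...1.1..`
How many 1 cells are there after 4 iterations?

7

111.11..1.1.
11.11.1..1.1
1.11.1.1..11
.11.1.1.1.11
count of 1: 7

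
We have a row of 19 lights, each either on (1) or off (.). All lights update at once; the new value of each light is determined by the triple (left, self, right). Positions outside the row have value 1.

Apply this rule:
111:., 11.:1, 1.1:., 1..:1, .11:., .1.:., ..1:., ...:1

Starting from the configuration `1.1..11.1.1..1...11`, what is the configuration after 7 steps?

step 1: 1..1..1....1..11...
step 2: 11..1..111..1..111.
step 3: .11..1...11..1...1.
step 4: ..11..11..11..11...
step 5: 1..11..11..11..111.
step 6: 11..11..11..11...1.
step 7: .11..11..11..111...

.11..11..11..111...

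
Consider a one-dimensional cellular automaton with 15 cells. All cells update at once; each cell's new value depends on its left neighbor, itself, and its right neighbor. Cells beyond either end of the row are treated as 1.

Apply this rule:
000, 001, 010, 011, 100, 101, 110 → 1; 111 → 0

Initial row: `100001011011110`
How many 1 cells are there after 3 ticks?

tick 1: 111111111110011
tick 2: 000000000011110
tick 3: 111111111110011
count of 1: 13

13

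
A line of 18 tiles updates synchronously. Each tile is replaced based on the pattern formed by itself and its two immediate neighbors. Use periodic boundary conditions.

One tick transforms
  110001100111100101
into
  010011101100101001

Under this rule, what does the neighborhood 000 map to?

At position 3 the neighborhood is 000; the next row has 0 there.

0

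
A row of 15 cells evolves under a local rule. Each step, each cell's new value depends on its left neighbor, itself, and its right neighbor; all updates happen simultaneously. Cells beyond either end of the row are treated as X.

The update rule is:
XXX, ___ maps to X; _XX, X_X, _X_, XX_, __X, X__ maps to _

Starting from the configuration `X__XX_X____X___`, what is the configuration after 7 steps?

________XX___X_
_XXXXXX____X___
__XXXX__XX___X_
___XX______X___
_X____XXXX___X_
___XX__XX__X___
_X___________X_

_X___________X_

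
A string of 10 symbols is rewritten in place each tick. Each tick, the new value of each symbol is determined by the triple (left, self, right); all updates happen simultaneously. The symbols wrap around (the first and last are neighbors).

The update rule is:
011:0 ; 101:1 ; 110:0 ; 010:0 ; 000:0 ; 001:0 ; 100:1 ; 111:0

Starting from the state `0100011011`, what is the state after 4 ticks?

1001010000

1010000100
0101000010
0010100001
1001010000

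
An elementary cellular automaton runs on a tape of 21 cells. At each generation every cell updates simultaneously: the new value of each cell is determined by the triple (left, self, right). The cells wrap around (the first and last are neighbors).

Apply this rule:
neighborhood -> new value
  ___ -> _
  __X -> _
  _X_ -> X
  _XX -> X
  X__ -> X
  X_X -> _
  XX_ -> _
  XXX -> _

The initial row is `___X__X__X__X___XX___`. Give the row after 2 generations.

___XX_XX_XX_XX__X_X__
___X__X__X__X_X_X_XX_

___X__X__X__X_X_X_XX_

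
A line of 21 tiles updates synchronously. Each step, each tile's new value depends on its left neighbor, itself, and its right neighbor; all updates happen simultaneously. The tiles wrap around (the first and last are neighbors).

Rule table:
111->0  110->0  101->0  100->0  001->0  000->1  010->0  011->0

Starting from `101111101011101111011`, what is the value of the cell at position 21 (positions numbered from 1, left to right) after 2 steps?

000000000000000000000
111111111111111111111
position 21 holds 1

1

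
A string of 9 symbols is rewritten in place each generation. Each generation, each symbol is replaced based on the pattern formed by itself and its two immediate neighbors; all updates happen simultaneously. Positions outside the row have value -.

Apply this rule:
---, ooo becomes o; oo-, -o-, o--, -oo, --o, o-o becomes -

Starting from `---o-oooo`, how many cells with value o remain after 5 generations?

2

generation 1: oo----oo-
generation 2: ---oo----
generation 3: oo----ooo
generation 4: ---oo--o-
generation 5: oo-------
count of o: 2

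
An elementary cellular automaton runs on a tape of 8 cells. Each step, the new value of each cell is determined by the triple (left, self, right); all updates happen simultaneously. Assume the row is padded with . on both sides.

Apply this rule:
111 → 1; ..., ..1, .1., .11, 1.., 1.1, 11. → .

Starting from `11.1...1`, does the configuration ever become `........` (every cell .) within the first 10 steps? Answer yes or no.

step 1: ........
all cells are . at step 1

yes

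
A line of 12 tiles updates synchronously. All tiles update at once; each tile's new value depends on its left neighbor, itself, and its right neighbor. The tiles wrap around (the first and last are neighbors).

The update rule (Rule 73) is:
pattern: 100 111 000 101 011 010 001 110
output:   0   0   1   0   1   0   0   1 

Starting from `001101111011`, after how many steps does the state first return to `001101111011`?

001101001011
001100000011
001101111011

3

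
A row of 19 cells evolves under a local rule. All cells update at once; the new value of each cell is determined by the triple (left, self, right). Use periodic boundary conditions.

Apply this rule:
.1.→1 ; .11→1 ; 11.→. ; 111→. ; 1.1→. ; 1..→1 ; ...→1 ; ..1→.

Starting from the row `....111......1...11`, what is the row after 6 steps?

111.1..11111.111.1.
1...11.1.....1...1.
111.1..11111.111.1.  (repeats step 1; period 2)
step 6: 1...11.1.....1...1.

1...11.1.....1...1.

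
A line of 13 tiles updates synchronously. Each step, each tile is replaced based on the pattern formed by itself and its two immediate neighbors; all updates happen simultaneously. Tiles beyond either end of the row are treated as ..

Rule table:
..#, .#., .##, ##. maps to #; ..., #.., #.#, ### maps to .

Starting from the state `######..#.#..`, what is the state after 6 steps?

#....#.##.#..
#...##.##.#..
#..###.##.#..
#.##.#.##.#..
#.##.#.##.#..  (fixed point — unchanged through step 6)

#.##.#.##.#..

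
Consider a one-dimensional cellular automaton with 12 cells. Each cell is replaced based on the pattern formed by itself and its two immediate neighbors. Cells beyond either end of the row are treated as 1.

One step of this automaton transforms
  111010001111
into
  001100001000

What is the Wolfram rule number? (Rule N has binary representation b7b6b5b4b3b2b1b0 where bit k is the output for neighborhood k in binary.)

position 0: 111 → 0  (bit 7 = 0)
position 2: 110 → 1  (bit 6 = 1)
position 3: 101 → 1  (bit 5 = 1)
position 5: 100 → 0  (bit 4 = 0)
position 8: 011 → 1  (bit 3 = 1)
position 4: 010 → 0  (bit 2 = 0)
position 7: 001 → 0  (bit 1 = 0)
position 6: 000 → 0  (bit 0 = 0)
bits b7..b0 = 01101000 = 104

104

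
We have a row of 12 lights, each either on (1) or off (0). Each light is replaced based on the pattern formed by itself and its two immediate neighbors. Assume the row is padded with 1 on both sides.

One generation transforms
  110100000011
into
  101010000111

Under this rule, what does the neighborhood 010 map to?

At position 3 the neighborhood is 010; the next row has 0 there.

0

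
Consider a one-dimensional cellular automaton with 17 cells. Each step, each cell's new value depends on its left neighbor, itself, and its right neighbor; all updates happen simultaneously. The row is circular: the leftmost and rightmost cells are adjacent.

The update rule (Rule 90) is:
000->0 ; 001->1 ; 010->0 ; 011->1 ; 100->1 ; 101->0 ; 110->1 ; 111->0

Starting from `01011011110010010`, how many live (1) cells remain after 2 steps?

step 1: 10011010011101101
step 2: 11111001110101101
count of 1: 12

12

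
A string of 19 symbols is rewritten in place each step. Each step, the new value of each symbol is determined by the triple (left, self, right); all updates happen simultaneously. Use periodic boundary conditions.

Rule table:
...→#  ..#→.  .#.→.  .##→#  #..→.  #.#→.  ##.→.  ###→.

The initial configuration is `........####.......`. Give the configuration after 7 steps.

#############.#....

step 1: #######.#....######
step 2: ..........##.#.....
step 3: #########.#....####
step 4: ............##.#...
step 5: ###########.#....##
step 6: ..............##.#.
step 7: #############.#....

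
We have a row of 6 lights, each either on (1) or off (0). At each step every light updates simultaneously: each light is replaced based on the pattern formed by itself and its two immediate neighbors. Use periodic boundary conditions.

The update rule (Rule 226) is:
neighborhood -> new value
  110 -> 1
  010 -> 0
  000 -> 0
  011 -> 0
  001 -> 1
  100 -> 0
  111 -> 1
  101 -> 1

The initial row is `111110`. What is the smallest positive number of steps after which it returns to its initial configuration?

011111
101111
110111
111011
111101
111110

6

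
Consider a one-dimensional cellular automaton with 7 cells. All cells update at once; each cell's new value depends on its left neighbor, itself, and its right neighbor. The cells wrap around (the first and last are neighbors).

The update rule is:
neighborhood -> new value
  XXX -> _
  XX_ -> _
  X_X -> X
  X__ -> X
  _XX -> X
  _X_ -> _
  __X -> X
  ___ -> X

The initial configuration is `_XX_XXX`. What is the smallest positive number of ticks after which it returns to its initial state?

tick 1: XX_XX__
tick 2: X_XX_XX
tick 3: _XX_XX_
tick 4: XX_XX_X
tick 5: __XX_XX
tick 6: XXX_XX_
tick 7: X__XX_X
tick 8: _XXX_XX
tick 9: XX__XX_
tick 10: X_XXX_X
tick 11: _XX__XX
tick 12: XX_XXX_
tick 13: X_XX__X
tick 14: _XX_XXX

14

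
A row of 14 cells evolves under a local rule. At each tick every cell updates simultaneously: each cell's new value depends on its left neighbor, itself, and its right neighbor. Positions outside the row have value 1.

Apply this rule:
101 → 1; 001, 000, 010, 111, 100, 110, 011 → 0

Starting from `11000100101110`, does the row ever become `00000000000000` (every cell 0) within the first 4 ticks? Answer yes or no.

yes

tick 1: 00000000010001
tick 2: 00000000000000
all cells are 0 at tick 2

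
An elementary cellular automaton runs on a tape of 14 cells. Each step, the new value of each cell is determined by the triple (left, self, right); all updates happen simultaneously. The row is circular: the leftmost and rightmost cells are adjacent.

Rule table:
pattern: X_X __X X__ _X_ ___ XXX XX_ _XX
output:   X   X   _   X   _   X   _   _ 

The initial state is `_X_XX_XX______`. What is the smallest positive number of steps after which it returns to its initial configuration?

28

XXX__X________
_X__XX_______X
XX_X________XX
X_XX_______X_X
_X________XXX_
XX_______X_X__
________XXXX_X
_______X_XX_XX
______XXX__X__
_____X_X__XX__
____XXXX_X____
___X_XX_XX____
__XXX__X______
_X_X__XX______
XXXX_X________
_XX_XX_______X
X__X________XX
__XX_______X_X
_X________XXXX
XX_______X_XX_
________XXX__X
_______X_X__XX
______XXXX_X__
_____X_XX_XX__
____XXX__X____
___X_X__XX____
__XXXX_X______
_X_XX_XX______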